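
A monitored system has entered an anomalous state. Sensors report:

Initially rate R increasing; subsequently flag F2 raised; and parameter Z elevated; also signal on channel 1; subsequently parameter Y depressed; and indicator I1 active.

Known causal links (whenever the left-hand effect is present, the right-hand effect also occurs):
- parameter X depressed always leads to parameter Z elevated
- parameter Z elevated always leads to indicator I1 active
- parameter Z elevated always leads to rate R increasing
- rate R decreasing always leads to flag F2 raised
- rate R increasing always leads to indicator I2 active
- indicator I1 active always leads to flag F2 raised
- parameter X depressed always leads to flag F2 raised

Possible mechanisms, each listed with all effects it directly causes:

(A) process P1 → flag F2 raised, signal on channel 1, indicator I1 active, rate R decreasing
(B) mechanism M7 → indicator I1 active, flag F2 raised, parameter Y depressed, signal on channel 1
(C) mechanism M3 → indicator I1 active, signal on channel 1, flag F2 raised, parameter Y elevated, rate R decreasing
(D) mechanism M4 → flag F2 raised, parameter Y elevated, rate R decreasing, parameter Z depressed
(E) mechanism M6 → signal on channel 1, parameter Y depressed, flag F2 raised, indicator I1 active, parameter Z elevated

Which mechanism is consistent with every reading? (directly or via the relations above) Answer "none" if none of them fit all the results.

Checking each candidate against the observations:
(A) process P1 — fails on rate R increasing, parameter Z elevated, parameter Y depressed (predicts rate R decreasing, not rate R increasing)
(B) mechanism M7 — rate R increasing miss; flag F2 raised match; parameter Z elevated miss; signal on channel 1 match; parameter Y depressed match; indicator I1 active match
(C) mechanism M3 — rate R increasing miss; flag F2 raised match; parameter Z elevated miss; signal on channel 1 match; parameter Y depressed miss; indicator I1 active match
(D) mechanism M4 — fails on rate R increasing, parameter Z elevated, signal on channel 1, parameter Y depressed, indicator I1 active (predicts rate R decreasing, not rate R increasing; predicts parameter Z depressed, not parameter Z elevated; predicts parameter Y elevated, not parameter Y depressed)
(E) mechanism M6 — accounts for every observation (rate R increasing by parameter Z elevated → rate R increasing)
Only (E) is consistent with every observation.

E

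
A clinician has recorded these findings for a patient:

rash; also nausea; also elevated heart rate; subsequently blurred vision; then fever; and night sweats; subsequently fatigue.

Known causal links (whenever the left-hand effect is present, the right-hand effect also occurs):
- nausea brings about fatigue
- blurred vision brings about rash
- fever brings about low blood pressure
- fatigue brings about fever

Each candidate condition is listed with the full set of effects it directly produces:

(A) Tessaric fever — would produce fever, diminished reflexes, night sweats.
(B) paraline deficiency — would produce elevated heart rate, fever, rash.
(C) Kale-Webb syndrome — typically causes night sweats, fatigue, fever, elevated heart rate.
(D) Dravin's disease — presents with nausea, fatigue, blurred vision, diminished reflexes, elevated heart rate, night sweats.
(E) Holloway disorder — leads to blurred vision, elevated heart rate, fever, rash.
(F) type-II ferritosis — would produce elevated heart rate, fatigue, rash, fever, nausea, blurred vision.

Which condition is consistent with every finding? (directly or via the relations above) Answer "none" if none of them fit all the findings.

D

For each candidate, compare predicted effects to what was observed:
(A) Tessaric fever — rash NO; nausea NO; elevated heart rate NO; blurred vision NO; fever yes; night sweats yes; fatigue NO
(B) paraline deficiency — does not account for nausea, blurred vision, night sweats, fatigue
(C) Kale-Webb syndrome — rash NO; nausea NO; elevated heart rate yes; blurred vision NO; fever yes; night sweats yes; fatigue yes
(D) Dravin's disease — accounts for every observation (rash via blurred vision → rash)
(E) Holloway disorder — does not account for nausea, night sweats, fatigue
(F) type-II ferritosis — does not account for night sweats
Only (D) is consistent with every observation.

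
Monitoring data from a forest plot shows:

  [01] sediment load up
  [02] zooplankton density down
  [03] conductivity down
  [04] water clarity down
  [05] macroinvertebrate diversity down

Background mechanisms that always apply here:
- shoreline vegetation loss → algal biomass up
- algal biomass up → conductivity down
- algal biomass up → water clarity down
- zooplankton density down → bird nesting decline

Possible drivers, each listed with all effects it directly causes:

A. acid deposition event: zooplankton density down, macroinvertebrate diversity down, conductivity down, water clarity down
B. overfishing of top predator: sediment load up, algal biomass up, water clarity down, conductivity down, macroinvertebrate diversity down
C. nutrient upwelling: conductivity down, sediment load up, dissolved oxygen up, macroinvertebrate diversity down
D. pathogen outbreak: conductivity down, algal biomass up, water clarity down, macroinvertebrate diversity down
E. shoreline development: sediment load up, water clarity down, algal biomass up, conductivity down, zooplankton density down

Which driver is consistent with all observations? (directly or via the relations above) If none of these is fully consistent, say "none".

none

For each candidate, compare predicted effects to what was observed:
(A) acid deposition event — sediment load up NO; zooplankton density down yes; conductivity down yes; water clarity down yes; macroinvertebrate diversity down yes
(B) overfishing of top predator — sediment load up yes; zooplankton density down NO; conductivity down yes; water clarity down yes; macroinvertebrate diversity down yes
(C) nutrient upwelling — does not account for zooplankton density down, water clarity down
(D) pathogen outbreak — sediment load up NO; zooplankton density down NO; conductivity down yes; water clarity down yes; macroinvertebrate diversity down yes
(E) shoreline development — sediment load up yes; zooplankton density down yes; conductivity down yes; water clarity down yes; macroinvertebrate diversity down NO
No candidate is consistent with all observations.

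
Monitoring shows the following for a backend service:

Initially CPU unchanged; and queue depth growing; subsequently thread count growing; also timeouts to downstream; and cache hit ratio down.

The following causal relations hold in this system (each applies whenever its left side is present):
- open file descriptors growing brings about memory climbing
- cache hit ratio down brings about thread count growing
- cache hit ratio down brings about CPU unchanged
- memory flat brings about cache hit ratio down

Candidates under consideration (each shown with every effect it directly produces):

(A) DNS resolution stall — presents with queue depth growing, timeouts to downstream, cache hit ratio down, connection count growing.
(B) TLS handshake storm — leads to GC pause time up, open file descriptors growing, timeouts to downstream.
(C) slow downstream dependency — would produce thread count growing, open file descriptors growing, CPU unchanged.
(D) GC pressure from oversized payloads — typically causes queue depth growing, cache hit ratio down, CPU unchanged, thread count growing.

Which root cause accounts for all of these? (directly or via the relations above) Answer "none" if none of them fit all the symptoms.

Per-candidate check:
(A) DNS resolution stall — accounts for every observation (CPU unchanged via cache hit ratio down → CPU unchanged)
(B) TLS handshake storm — CPU unchanged NO; queue depth growing NO; thread count growing NO; timeouts to downstream yes; cache hit ratio down NO
(C) slow downstream dependency — does not account for queue depth growing, timeouts to downstream, cache hit ratio down
(D) GC pressure from oversized payloads — does not account for timeouts to downstream
(A) is the only candidate with no mismatches.

A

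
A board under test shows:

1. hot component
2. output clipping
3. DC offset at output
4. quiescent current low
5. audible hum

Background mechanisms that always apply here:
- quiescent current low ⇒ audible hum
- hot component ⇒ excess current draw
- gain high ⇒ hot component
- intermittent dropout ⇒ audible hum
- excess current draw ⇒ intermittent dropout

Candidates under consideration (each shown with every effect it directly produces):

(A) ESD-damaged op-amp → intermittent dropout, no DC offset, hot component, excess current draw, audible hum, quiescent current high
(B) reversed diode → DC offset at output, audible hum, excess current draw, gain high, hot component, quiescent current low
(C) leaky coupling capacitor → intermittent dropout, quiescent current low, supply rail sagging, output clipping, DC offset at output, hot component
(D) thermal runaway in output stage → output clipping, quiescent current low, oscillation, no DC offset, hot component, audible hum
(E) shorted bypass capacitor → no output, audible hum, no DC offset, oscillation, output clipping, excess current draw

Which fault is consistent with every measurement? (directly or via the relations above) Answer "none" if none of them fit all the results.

Per-candidate check:
(A) ESD-damaged op-amp — fails on output clipping, DC offset at output, quiescent current low (predicts no DC offset, not DC offset at output; predicts quiescent current high, not quiescent current low)
(B) reversed diode — does not account for output clipping
(C) leaky coupling capacitor — accounts for every observation (audible hum via intermittent dropout → audible hum)
(D) thermal runaway in output stage — fails on DC offset at output (predicts no DC offset, not DC offset at output)
(E) shorted bypass capacitor — hot component miss; output clipping match; DC offset at output miss; quiescent current low miss; audible hum match
(C) is the only candidate with no mismatches.

C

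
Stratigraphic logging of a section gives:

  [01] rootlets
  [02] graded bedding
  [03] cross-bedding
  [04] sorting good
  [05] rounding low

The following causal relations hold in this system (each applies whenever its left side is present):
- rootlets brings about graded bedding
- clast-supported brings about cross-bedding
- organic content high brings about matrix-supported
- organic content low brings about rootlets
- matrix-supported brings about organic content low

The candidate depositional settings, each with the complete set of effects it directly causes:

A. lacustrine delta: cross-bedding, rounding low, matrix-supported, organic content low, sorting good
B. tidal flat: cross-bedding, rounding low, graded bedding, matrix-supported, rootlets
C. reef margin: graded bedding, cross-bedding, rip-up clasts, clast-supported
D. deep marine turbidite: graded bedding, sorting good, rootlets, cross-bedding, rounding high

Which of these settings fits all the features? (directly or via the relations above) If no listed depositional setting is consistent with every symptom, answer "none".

A

Checking each candidate against the observations:
(A) lacustrine delta — accounts for every observation (rootlets via organic content low → rootlets)
(B) tidal flat — rootlets yes; graded bedding yes; cross-bedding yes; sorting good NO; rounding low yes
(C) reef margin — rootlets NO; graded bedding yes; cross-bedding yes; sorting good NO; rounding low NO
(D) deep marine turbidite — rootlets yes; graded bedding yes; cross-bedding yes; sorting good yes; rounding low NO
(A) alone accounts for all the evidence.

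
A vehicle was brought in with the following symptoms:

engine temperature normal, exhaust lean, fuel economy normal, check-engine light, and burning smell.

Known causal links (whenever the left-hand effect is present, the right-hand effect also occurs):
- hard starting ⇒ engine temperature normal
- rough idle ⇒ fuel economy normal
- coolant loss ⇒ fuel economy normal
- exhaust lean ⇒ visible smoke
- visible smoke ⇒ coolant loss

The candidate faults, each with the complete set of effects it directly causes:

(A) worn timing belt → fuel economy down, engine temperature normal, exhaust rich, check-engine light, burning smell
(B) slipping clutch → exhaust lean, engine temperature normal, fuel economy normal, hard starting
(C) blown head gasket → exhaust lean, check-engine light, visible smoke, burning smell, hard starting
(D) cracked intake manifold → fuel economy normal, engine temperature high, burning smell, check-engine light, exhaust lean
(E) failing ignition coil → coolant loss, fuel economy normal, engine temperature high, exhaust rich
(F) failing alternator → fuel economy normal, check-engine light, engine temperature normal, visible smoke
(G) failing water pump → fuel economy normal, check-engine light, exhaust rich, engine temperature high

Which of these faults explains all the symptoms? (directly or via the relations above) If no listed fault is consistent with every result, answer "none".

Per-candidate check:
(A) worn timing belt — engine temperature normal match; exhaust lean miss; fuel economy normal miss; check-engine light match; burning smell match
(B) slipping clutch — does not account for check-engine light, burning smell
(C) blown head gasket — engine temperature normal match (by hard starting → engine temperature normal); exhaust lean match; fuel economy normal match (by visible smoke → coolant loss → fuel economy normal); check-engine light match; burning smell match
(D) cracked intake manifold — fails on engine temperature normal (predicts engine temperature high, not engine temperature normal)
(E) failing ignition coil — engine temperature normal miss; exhaust lean miss; fuel economy normal match; check-engine light miss; burning smell miss
(F) failing alternator — does not account for exhaust lean, burning smell
(G) failing water pump — fails on engine temperature normal, exhaust lean, burning smell (predicts engine temperature high, not engine temperature normal; predicts exhaust rich, not exhaust lean)
(C) alone accounts for all the evidence.

C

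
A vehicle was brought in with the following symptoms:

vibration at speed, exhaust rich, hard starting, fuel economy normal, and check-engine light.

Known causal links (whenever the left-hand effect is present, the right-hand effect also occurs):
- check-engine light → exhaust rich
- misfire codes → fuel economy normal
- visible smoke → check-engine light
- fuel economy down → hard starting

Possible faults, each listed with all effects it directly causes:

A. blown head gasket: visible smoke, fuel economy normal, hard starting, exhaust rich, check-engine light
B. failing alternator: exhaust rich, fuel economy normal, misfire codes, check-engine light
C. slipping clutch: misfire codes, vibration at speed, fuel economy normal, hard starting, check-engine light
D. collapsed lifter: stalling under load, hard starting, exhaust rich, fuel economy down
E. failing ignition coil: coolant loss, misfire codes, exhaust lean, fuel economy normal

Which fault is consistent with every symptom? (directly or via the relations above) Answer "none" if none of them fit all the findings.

For each candidate, compare predicted effects to what was observed:
(A) blown head gasket — does not account for vibration at speed
(B) failing alternator — vibration at speed -; exhaust rich +; hard starting -; fuel economy normal +; check-engine light +
(C) slipping clutch — accounts for every observation (exhaust rich via check-engine light → exhaust rich)
(D) collapsed lifter — fails on vibration at speed, fuel economy normal, check-engine light (predicts fuel economy down, not fuel economy normal)
(E) failing ignition coil — vibration at speed -; exhaust rich -; hard starting -; fuel economy normal +; check-engine light -
(C) is the only candidate with no mismatches.

C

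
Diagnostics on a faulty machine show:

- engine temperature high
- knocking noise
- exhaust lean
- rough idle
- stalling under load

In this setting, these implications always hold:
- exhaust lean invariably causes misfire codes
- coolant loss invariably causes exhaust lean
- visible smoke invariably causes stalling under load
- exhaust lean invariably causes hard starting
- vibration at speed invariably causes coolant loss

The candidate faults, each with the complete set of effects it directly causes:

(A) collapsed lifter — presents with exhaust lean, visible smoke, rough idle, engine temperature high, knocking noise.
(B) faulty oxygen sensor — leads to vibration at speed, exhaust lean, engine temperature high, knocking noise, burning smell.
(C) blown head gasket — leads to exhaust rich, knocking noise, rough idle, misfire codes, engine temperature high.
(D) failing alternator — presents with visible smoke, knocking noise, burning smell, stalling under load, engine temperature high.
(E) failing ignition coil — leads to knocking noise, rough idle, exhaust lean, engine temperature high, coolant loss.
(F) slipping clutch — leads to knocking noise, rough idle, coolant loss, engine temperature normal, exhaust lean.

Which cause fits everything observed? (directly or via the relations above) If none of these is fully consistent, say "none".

For each candidate, compare predicted effects to what was observed:
(A) collapsed lifter — engine temperature high ✓; knocking noise ✓; exhaust lean ✓; rough idle ✓; stalling under load ✓ (via visible smoke → stalling under load)
(B) faulty oxygen sensor — does not account for rough idle, stalling under load
(C) blown head gasket — fails on exhaust lean, stalling under load (predicts exhaust rich, not exhaust lean)
(D) failing alternator — engine temperature high ✓; knocking noise ✓; exhaust lean ✗; rough idle ✗; stalling under load ✓
(E) failing ignition coil — engine temperature high ✓; knocking noise ✓; exhaust lean ✓; rough idle ✓; stalling under load ✗
(F) slipping clutch — fails on engine temperature high, stalling under load (predicts engine temperature normal, not engine temperature high)
Only (A) is consistent with every observation.

A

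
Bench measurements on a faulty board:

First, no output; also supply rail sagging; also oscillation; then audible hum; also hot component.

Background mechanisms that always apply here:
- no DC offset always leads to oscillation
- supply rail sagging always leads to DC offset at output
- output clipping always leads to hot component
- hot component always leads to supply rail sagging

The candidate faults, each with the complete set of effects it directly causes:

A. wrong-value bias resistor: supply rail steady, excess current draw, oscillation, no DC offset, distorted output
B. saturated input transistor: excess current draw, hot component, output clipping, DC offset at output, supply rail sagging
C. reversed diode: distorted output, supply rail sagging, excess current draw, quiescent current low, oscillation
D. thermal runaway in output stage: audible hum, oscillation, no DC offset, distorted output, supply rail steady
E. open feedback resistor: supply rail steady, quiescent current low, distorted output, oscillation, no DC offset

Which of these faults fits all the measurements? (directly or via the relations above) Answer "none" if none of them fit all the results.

none

Testing each hypothesis:
(A) wrong-value bias resistor — fails on no output, supply rail sagging, audible hum, hot component (predicts supply rail steady, not supply rail sagging)
(B) saturated input transistor — does not account for no output, oscillation, audible hum
(C) reversed diode — does not account for no output, audible hum, hot component
(D) thermal runaway in output stage — no output NO; supply rail sagging NO; oscillation yes; audible hum yes; hot component NO
(E) open feedback resistor — no output NO; supply rail sagging NO; oscillation yes; audible hum NO; hot component NO
None of the listed candidates fits everything.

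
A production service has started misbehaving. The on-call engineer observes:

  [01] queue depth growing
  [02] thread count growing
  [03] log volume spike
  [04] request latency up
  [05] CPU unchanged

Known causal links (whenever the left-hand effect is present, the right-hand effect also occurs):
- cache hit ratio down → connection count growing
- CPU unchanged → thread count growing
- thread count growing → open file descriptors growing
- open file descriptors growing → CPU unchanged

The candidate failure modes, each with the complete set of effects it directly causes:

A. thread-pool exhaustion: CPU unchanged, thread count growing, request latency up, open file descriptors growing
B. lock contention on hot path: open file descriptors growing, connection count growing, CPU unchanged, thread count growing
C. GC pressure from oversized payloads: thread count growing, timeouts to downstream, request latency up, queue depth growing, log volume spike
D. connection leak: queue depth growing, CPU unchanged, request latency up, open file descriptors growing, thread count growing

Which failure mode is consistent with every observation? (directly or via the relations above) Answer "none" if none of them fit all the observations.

Testing each hypothesis:
(A) thread-pool exhaustion — queue depth growing -; thread count growing +; log volume spike -; request latency up +; CPU unchanged +
(B) lock contention on hot path — does not account for queue depth growing, log volume spike, request latency up
(C) GC pressure from oversized payloads — accounts for every observation (CPU unchanged via thread count growing → open file descriptors growing → CPU unchanged)
(D) connection leak — queue depth growing +; thread count growing +; log volume spike -; request latency up +; CPU unchanged +
(C) is the only candidate with no mismatches.

C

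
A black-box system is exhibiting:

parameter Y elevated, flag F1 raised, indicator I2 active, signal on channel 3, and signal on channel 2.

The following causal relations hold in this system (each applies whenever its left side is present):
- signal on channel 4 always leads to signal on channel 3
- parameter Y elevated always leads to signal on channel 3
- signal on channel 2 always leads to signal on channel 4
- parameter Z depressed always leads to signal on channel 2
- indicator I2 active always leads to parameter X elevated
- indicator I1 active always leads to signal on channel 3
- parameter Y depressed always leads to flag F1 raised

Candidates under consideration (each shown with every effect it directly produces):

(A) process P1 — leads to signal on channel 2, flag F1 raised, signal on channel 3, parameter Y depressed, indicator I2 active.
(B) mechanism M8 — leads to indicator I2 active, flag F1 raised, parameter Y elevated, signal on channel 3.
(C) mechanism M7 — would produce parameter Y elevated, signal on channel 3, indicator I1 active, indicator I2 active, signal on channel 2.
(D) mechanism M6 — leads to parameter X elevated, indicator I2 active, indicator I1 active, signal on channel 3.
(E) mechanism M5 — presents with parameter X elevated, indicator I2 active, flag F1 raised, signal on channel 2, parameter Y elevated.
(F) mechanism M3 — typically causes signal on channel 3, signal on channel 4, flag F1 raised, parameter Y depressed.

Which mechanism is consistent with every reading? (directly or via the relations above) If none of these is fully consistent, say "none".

E

Checking each candidate against the observations:
(A) process P1 — fails on parameter Y elevated (predicts parameter Y depressed, not parameter Y elevated)
(B) mechanism M8 — does not account for signal on channel 2
(C) mechanism M7 — parameter Y elevated +; flag F1 raised -; indicator I2 active +; signal on channel 3 +; signal on channel 2 +
(D) mechanism M6 — does not account for parameter Y elevated, flag F1 raised, signal on channel 2
(E) mechanism M5 — parameter Y elevated +; flag F1 raised +; indicator I2 active +; signal on channel 3 + (by parameter Y elevated → signal on channel 3); signal on channel 2 +
(F) mechanism M3 — fails on parameter Y elevated, indicator I2 active, signal on channel 2 (predicts parameter Y depressed, not parameter Y elevated)
(E) alone accounts for all the evidence.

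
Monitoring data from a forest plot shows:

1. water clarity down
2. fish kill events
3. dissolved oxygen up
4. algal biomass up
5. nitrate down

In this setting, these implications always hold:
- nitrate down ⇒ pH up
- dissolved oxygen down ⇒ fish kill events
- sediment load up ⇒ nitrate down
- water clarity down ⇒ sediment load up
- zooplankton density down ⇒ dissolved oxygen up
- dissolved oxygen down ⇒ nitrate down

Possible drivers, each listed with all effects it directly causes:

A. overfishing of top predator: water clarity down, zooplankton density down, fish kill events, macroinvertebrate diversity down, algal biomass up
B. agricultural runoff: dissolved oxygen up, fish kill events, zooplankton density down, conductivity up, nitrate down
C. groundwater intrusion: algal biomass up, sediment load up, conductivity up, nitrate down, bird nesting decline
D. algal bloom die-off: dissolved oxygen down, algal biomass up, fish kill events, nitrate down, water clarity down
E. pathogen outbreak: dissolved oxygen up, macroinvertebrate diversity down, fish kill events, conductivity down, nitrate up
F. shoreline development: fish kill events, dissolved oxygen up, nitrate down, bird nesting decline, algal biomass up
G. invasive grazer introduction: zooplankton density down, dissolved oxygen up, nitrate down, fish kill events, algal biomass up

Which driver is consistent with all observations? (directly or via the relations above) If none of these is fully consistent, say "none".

Checking each candidate against the observations:
(A) overfishing of top predator — water clarity down +; fish kill events +; dissolved oxygen up + (via zooplankton density down → dissolved oxygen up); algal biomass up +; nitrate down + (via water clarity down → sediment load up → nitrate down)
(B) agricultural runoff — water clarity down -; fish kill events +; dissolved oxygen up +; algal biomass up -; nitrate down +
(C) groundwater intrusion — does not account for water clarity down, fish kill events, dissolved oxygen up
(D) algal bloom die-off — fails on dissolved oxygen up (predicts dissolved oxygen down, not dissolved oxygen up)
(E) pathogen outbreak — water clarity down -; fish kill events +; dissolved oxygen up +; algal biomass up -; nitrate down -
(F) shoreline development — does not account for water clarity down
(G) invasive grazer introduction — does not account for water clarity down
Only (A) is consistent with every observation.

A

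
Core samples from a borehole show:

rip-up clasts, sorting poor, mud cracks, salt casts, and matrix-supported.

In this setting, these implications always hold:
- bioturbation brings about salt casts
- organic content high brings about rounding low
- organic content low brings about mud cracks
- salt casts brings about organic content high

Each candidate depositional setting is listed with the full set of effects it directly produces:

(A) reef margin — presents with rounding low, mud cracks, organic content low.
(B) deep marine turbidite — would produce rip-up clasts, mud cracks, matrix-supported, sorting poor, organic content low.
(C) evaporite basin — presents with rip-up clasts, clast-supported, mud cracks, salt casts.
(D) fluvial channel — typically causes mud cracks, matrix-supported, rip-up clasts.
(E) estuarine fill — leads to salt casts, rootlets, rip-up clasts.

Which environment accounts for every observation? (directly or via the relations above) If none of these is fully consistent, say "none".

Testing each hypothesis:
(A) reef margin — rip-up clasts ✗; sorting poor ✗; mud cracks ✓; salt casts ✗; matrix-supported ✗
(B) deep marine turbidite — rip-up clasts ✓; sorting poor ✓; mud cracks ✓; salt casts ✗; matrix-supported ✓
(C) evaporite basin — rip-up clasts ✓; sorting poor ✗; mud cracks ✓; salt casts ✓; matrix-supported ✗
(D) fluvial channel — rip-up clasts ✓; sorting poor ✗; mud cracks ✓; salt casts ✗; matrix-supported ✓
(E) estuarine fill — does not account for sorting poor, mud cracks, matrix-supported
None of the listed candidates fits everything.

none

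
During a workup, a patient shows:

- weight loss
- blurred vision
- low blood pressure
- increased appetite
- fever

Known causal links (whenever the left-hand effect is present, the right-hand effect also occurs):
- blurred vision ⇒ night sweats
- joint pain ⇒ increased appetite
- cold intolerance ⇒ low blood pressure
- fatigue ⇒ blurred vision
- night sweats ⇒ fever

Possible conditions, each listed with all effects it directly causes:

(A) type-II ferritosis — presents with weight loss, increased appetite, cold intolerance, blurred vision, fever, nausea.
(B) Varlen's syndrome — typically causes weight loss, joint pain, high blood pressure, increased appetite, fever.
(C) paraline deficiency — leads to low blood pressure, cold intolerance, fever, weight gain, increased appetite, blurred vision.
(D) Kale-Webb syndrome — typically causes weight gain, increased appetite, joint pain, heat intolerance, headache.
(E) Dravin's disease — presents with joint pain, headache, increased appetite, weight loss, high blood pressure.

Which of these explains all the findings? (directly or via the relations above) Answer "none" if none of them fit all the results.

Per-candidate check:
(A) type-II ferritosis — accounts for every observation (low blood pressure through cold intolerance → low blood pressure)
(B) Varlen's syndrome — weight loss match; blurred vision miss; low blood pressure miss; increased appetite match; fever match
(C) paraline deficiency — fails on weight loss (predicts weight gain, not weight loss)
(D) Kale-Webb syndrome — fails on weight loss, blurred vision, low blood pressure, fever (predicts weight gain, not weight loss)
(E) Dravin's disease — weight loss match; blurred vision miss; low blood pressure miss; increased appetite match; fever miss
(A) is the only candidate with no mismatches.

A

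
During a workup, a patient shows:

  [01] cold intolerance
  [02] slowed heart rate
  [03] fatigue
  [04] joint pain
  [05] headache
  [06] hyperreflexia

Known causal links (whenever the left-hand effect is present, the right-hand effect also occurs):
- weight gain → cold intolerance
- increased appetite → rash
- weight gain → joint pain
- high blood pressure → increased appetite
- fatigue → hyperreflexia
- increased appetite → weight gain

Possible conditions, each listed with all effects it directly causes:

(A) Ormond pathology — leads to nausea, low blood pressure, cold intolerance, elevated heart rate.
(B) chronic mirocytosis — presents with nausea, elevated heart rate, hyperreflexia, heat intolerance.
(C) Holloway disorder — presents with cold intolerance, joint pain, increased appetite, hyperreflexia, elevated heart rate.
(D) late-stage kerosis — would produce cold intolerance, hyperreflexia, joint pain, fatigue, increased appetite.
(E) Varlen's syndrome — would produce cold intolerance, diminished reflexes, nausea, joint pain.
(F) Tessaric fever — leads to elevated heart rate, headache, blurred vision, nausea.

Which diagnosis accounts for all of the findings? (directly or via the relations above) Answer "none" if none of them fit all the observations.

Testing each hypothesis:
(A) Ormond pathology — cold intolerance match; slowed heart rate miss; fatigue miss; joint pain miss; headache miss; hyperreflexia miss
(B) chronic mirocytosis — cold intolerance miss; slowed heart rate miss; fatigue miss; joint pain miss; headache miss; hyperreflexia match
(C) Holloway disorder — fails on slowed heart rate, fatigue, headache (predicts elevated heart rate, not slowed heart rate)
(D) late-stage kerosis — cold intolerance match; slowed heart rate miss; fatigue match; joint pain match; headache miss; hyperreflexia match
(E) Varlen's syndrome — fails on slowed heart rate, fatigue, headache, hyperreflexia (predicts diminished reflexes, not hyperreflexia)
(F) Tessaric fever — fails on cold intolerance, slowed heart rate, fatigue, joint pain, hyperreflexia (predicts elevated heart rate, not slowed heart rate)
No candidate is consistent with all observations.

none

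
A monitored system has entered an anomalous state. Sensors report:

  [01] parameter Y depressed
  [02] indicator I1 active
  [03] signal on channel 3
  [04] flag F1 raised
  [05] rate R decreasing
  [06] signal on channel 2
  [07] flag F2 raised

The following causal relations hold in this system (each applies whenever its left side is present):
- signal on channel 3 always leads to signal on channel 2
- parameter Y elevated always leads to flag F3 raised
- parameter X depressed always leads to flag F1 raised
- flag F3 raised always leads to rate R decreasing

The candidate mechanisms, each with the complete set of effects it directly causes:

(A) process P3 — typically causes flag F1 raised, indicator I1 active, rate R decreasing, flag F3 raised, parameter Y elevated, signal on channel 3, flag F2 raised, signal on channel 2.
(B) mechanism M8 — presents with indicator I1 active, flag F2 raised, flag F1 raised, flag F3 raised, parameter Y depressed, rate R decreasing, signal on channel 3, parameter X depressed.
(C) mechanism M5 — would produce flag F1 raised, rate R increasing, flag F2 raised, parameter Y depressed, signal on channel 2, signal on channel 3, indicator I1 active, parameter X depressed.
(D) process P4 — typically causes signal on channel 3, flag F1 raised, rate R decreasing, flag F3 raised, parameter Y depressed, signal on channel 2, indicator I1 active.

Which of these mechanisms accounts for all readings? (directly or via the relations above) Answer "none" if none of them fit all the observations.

Per-candidate check:
(A) process P3 — parameter Y depressed ✗; indicator I1 active ✓; signal on channel 3 ✓; flag F1 raised ✓; rate R decreasing ✓; signal on channel 2 ✓; flag F2 raised ✓
(B) mechanism M8 — parameter Y depressed ✓; indicator I1 active ✓; signal on channel 3 ✓; flag F1 raised ✓; rate R decreasing ✓; signal on channel 2 ✓ (by signal on channel 3 → signal on channel 2); flag F2 raised ✓
(C) mechanism M5 — parameter Y depressed ✓; indicator I1 active ✓; signal on channel 3 ✓; flag F1 raised ✓; rate R decreasing ✗; signal on channel 2 ✓; flag F2 raised ✓
(D) process P4 — does not account for flag F2 raised
(B) alone accounts for all the evidence.

B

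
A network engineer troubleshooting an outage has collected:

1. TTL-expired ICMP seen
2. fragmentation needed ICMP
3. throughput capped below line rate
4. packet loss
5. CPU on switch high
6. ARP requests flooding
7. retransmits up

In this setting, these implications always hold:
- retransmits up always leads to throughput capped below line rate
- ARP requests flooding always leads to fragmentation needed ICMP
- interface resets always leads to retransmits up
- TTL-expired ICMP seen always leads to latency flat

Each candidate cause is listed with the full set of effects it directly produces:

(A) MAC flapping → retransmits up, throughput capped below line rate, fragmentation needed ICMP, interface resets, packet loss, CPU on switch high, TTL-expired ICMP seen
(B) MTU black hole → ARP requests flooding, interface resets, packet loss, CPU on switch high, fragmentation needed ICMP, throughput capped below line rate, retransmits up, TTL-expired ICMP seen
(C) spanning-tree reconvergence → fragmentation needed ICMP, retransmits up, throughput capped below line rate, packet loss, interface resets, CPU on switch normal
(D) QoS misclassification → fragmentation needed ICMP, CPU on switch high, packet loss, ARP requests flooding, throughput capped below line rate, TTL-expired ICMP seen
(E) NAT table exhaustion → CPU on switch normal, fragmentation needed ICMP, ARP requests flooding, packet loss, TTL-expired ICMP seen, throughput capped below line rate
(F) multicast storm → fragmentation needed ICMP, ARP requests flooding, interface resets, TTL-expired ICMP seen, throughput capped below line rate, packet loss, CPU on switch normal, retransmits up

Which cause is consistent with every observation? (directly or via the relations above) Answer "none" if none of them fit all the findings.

Testing each hypothesis:
(A) MAC flapping — TTL-expired ICMP seen +; fragmentation needed ICMP +; throughput capped below line rate +; packet loss +; CPU on switch high +; ARP requests flooding -; retransmits up +
(B) MTU black hole — TTL-expired ICMP seen +; fragmentation needed ICMP +; throughput capped below line rate +; packet loss +; CPU on switch high +; ARP requests flooding +; retransmits up +
(C) spanning-tree reconvergence — fails on TTL-expired ICMP seen, CPU on switch high, ARP requests flooding (predicts CPU on switch normal, not CPU on switch high)
(D) QoS misclassification — does not account for retransmits up
(E) NAT table exhaustion — fails on CPU on switch high, retransmits up (predicts CPU on switch normal, not CPU on switch high)
(F) multicast storm — TTL-expired ICMP seen +; fragmentation needed ICMP +; throughput capped below line rate +; packet loss +; CPU on switch high -; ARP requests flooding +; retransmits up +
Only (B) is consistent with every observation.

B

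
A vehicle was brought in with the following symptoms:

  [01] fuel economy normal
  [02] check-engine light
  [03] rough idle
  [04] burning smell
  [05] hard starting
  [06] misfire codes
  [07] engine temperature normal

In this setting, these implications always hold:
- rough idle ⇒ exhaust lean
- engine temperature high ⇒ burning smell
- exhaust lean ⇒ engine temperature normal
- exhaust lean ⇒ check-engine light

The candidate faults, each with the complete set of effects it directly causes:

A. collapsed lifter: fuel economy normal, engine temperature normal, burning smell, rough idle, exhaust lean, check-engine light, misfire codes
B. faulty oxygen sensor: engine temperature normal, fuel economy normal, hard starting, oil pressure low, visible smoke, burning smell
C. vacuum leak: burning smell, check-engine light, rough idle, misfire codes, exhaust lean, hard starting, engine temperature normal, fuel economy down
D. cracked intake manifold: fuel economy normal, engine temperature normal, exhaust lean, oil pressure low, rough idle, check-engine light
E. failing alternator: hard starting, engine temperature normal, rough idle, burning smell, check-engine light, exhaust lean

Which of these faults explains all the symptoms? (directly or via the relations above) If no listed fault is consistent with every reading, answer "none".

none

Checking each candidate against the observations:
(A) collapsed lifter — fuel economy normal yes; check-engine light yes; rough idle yes; burning smell yes; hard starting NO; misfire codes yes; engine temperature normal yes
(B) faulty oxygen sensor — does not account for check-engine light, rough idle, misfire codes
(C) vacuum leak — fuel economy normal NO; check-engine light yes; rough idle yes; burning smell yes; hard starting yes; misfire codes yes; engine temperature normal yes
(D) cracked intake manifold — does not account for burning smell, hard starting, misfire codes
(E) failing alternator — does not account for fuel economy normal, misfire codes
No candidate is consistent with all observations.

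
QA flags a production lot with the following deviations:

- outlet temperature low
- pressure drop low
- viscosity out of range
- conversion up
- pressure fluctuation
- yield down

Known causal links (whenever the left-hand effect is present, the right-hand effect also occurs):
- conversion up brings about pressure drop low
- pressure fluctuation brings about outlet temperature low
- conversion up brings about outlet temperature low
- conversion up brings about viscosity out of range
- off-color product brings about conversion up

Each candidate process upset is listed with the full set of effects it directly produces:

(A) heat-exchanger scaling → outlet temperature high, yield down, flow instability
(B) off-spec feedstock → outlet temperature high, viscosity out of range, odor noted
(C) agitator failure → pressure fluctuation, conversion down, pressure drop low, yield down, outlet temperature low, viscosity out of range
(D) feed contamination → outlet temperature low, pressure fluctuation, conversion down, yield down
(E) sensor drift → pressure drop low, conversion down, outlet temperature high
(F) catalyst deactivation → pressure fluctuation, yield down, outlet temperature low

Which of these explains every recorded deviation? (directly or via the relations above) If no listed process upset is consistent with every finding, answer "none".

Testing each hypothesis:
(A) heat-exchanger scaling — fails on outlet temperature low, pressure drop low, viscosity out of range, conversion up, pressure fluctuation (predicts outlet temperature high, not outlet temperature low)
(B) off-spec feedstock — outlet temperature low miss; pressure drop low miss; viscosity out of range match; conversion up miss; pressure fluctuation miss; yield down miss
(C) agitator failure — outlet temperature low match; pressure drop low match; viscosity out of range match; conversion up miss; pressure fluctuation match; yield down match
(D) feed contamination — fails on pressure drop low, viscosity out of range, conversion up (predicts conversion down, not conversion up)
(E) sensor drift — fails on outlet temperature low, viscosity out of range, conversion up, pressure fluctuation, yield down (predicts outlet temperature high, not outlet temperature low; predicts conversion down, not conversion up)
(F) catalyst deactivation — does not account for pressure drop low, viscosity out of range, conversion up
None of the listed candidates fits everything.

none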